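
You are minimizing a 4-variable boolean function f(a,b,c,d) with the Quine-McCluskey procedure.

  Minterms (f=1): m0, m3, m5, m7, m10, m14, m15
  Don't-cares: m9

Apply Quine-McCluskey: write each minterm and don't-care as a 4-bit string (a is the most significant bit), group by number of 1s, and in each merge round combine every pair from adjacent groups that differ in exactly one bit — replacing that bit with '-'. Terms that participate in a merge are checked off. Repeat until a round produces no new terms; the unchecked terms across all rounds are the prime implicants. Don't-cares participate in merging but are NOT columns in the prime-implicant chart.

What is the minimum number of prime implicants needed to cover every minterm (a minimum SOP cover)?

5

Round 0: 0000 0011✓ 0101✓ 0111✓ 1001 1010✓ 1110✓ 1111✓
Round 1: -111 0-11 01-1 1-10 111-
PIs = {-111, 0-11, 0000, 01-1, 1-10, 1001, 111-}
Coverage chart:
  m0: 0000 ←essential
  m3: 0-11 ←essential
  m5: 01-1 ←essential
  m7: -111,0-11,01-1
  m10: 1-10 ←essential
  m14: 1-10,111-
  m15: -111,111-
Essential: 0-11, 0000, 01-1, 1-10
Petrick residual → -111
Min cover (5 terms): bcd + a'cd + a'b'c'd' + a'bd + acd'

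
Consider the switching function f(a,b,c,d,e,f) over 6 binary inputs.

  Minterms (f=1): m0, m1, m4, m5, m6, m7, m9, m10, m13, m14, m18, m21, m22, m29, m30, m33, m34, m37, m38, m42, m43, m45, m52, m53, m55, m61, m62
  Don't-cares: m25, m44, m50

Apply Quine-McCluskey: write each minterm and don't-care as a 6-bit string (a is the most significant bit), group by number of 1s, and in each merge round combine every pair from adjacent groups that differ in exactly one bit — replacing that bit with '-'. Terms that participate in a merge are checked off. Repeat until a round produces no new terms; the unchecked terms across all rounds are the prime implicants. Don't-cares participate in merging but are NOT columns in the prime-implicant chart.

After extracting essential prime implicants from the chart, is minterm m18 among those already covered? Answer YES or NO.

NO

size-2^0 implicants → 000000(✓)  000001(✓)  000100(✓)  000101(✓)  000110(✓)  000111(✓)  001001(✓)  001010(✓)  001101(✓)  001110(✓)  010010(✓)  010101(✓)  010110(✓)  011001(✓)  011101(✓)  011110(✓)  100001(✓)  100010(✓)  100101(✓)  100110(✓)  101010(✓)  101011(✓)  101100(✓)  101101(✓)  110010(✓)  110100(✓)  110101(✓)  110111(✓)  111101(✓)  111110(✓)
size-2^1 implicants → -00001(✓)  -00101(✓)  -00110  -01010  -01101(✓)  -10010  -10101(✓)  -11101(✓)  -11110  0-0101(✓)  0-0110(✓)  0-1001(✓)  0-1101(✓)  0-1110(✓)  00-001(✓)  00-101(✓)  00-110(✓)  000-00(✓)  000-01(✓)  00000-(✓)  0001-0(✓)  0001-1(✓)  00010-(✓)  00011-(✓)  001-01(✓)  001-10  01-101(✓)  01-110(✓)  010-10  011-01(✓)  1-0010  1-0101(✓)  1-1101(✓)  10-010  10-101(✓)  100-01(✓)  100-10  10101-  10110-  11-101(✓)  1101-1  11010-
size-2^2 implicants → --0101(✓)  --1101(✓)  -0-101(✓)  -00-01  -1-101(✓)  0--101(✓)  0--110  0-1-01  00--01  000-0-  0001--  1--101(✓)
size-2^3 implicants → ---101
Unchecked terms (primes): ---101, -00-01, -00110, -01010, -10010, -11110, 0--110, 0-1-01, 00--01, 000-0-, 0001--, 001-10, 010-10, 1-0010, 10-010, 100-10, 10101-, 10110-, 1101-1, 11010-
Minterm coverage:
  m0 ⊆ 000-0- [E]
  m1 ⊆ -00-01,00--01,000-0-
  m4 ⊆ 000-0-,0001--
  m5 ⊆ ---101,-00-01,00--01,000-0-,0001--
  m6 ⊆ -00110,0--110,0001--
  m7 ⊆ 0001-- [E]
  m9 ⊆ 0-1-01,00--01
  m10 ⊆ -01010,001-10
  m13 ⊆ ---101,0-1-01,00--01
  m14 ⊆ 0--110,001-10
  m18 ⊆ -10010,010-10
  m21 ⊆ ---101 [E]
  m22 ⊆ 0--110,010-10
  m29 ⊆ ---101,0-1-01
  m30 ⊆ -11110,0--110
  m33 ⊆ -00-01 [E]
  m34 ⊆ 1-0010,10-010,100-10
  m37 ⊆ ---101,-00-01
  m38 ⊆ -00110,100-10
  m42 ⊆ -01010,10-010,10101-
  m43 ⊆ 10101- [E]
  m45 ⊆ ---101,10110-
  m52 ⊆ 11010- [E]
  m53 ⊆ ---101,1101-1,11010-
  m55 ⊆ 1101-1 [E]
  m61 ⊆ ---101 [E]
  m62 ⊆ -11110 [E]
E = {---101, -00-01, -11110, 000-0-, 0001--, 10101-, 1101-1, 11010-}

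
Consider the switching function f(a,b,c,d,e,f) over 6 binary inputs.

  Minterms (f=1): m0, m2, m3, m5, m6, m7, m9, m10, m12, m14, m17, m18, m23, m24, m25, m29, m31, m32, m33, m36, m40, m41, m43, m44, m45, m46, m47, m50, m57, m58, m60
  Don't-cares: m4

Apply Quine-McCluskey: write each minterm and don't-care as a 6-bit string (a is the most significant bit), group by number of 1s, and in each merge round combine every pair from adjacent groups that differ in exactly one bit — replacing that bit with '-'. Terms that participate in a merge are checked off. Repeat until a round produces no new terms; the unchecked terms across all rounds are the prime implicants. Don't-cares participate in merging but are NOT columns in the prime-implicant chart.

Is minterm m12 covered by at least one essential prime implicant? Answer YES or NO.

NO

size-2^0 implicants → 000000(✓)  000010(✓)  000011(✓)  000100(✓)  000101(✓)  000110(✓)  000111(✓)  001001(✓)  001010(✓)  001100(✓)  001110(✓)  010001(✓)  010010(✓)  010111(✓)  011000(✓)  011001(✓)  011101(✓)  011111(✓)  100000(✓)  100001(✓)  100100(✓)  101000(✓)  101001(✓)  101011(✓)  101100(✓)  101101(✓)  101110(✓)  101111(✓)  110010(✓)  111001(✓)  111010(✓)  111100(✓)
size-2^1 implicants → -00000(✓)  -00100(✓)  -01001(✓)  -01100(✓)  -01110(✓)  -10010  -11001(✓)  0-0010  0-0111  0-1001(✓)  00-010(✓)  00-100(✓)  00-110(✓)  000-00(✓)  000-10(✓)  000-11(✓)  0000-0(✓)  00001-(✓)  0001-0(✓)  0001-1(✓)  00010-(✓)  00011-(✓)  001-10(✓)  0011-0(✓)  01-001  01-111  011-01  01100-  0111-1  1-1001(✓)  1-1100  10-000(✓)  10-001(✓)  10-100(✓)  100-00(✓)  10000-(✓)  101-00(✓)  101-01(✓)  101-11(✓)  1010-1(✓)  10100-(✓)  1011-0(✓)  1011-1(✓)  10110-(✓)  10111-(✓)  11-010
size-2^2 implicants → --1001  -0-100  -00-00  -011-0  00--10  00-1-0  000--0  000-1-  0001--  10--00  10-00-  101--1  101-0-  1011--
Unchecked terms (primes): --1001, -0-100, -00-00, -011-0, -10010, 0-0010, 0-0111, 00--10, 00-1-0, 000--0, 000-1-, 0001--, 01-001, 01-111, 011-01, 01100-, 0111-1, 1-1100, 10--00, 10-00-, 101--1, 101-0-, 1011--, 11-010
Minterm coverage:
  m0 ⊆ -00-00,000--0
  m2 ⊆ 0-0010,00--10,000--0,000-1-
  m3 ⊆ 000-1- [E]
  m5 ⊆ 0001-- [E]
  m6 ⊆ 00--10,00-1-0,000--0,000-1-,0001--
  m7 ⊆ 0-0111,000-1-,0001--
  m9 ⊆ --1001 [E]
  m10 ⊆ 00--10 [E]
  m12 ⊆ -0-100,-011-0,00-1-0
  m14 ⊆ -011-0,00--10,00-1-0
  m17 ⊆ 01-001 [E]
  m18 ⊆ -10010,0-0010
  m23 ⊆ 0-0111,01-111
  m24 ⊆ 01100- [E]
  m25 ⊆ --1001,01-001,011-01,01100-
  m29 ⊆ 011-01,0111-1
  m31 ⊆ 01-111,0111-1
  m32 ⊆ -00-00,10--00,10-00-
  m33 ⊆ 10-00- [E]
  m36 ⊆ -0-100,-00-00,10--00
  m40 ⊆ 10--00,10-00-,101-0-
  m41 ⊆ --1001,10-00-,101--1,101-0-
  m43 ⊆ 101--1 [E]
  m44 ⊆ -0-100,-011-0,1-1100,10--00,101-0-,1011--
  m45 ⊆ 101--1,101-0-,1011--
  m46 ⊆ -011-0,1011--
  m47 ⊆ 101--1,1011--
  m50 ⊆ -10010,11-010
  m57 ⊆ --1001 [E]
  m58 ⊆ 11-010 [E]
  m60 ⊆ 1-1100 [E]
E = {--1001, 00--10, 000-1-, 0001--, 01-001, 01100-, 1-1100, 10-00-, 101--1, 11-010}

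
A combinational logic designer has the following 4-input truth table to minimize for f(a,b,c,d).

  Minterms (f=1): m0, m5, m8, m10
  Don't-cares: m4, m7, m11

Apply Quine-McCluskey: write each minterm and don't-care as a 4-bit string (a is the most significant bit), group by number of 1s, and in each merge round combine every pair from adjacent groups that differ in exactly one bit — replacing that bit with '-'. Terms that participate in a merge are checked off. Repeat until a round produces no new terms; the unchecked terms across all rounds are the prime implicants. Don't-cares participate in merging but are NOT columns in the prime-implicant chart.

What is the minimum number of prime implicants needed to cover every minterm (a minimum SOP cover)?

[col 0] 0000*, 0100*, 0101*, 0111*, 1000*, 1010*, 1011*
[col 1] -000, 0-00, 01-1, 010-, 10-0, 101-
Prime implicants: -000, 0-00, 01-1, 010-, 10-0, 101-
PI chart (minterm → PIs covering it):
  0 | -000,0-00
  5 | 01-1,010-
  8 | -000,10-0
  10 | 10-0,101-
(no essential prime implicants)
Petrick residual → -000, 01-1, 10-0
Minimum SOP uses 3 PIs: b'c'd' + a'bd + ab'd'

3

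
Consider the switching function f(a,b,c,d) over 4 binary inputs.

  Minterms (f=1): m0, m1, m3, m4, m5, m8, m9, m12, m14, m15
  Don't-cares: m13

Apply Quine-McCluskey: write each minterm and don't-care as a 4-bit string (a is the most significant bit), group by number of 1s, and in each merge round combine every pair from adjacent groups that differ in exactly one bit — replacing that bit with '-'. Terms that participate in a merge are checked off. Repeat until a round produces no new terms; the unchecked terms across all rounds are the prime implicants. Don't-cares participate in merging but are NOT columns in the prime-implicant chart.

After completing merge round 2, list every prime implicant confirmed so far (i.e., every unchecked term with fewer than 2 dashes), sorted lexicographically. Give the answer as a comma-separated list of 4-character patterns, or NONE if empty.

Round 0: 0000✓ 0001✓ 0011✓ 0100✓ 0101✓ 1000✓ 1001✓ 1100✓ 1101✓ 1110✓ 1111✓
Round 1: -000✓ -001✓ -100✓ -101✓ 0-00✓ 0-01✓ 00-1 000-✓ 010-✓ 1-00✓ 1-01✓ 100-✓ 11-0✓ 11-1✓ 110-✓ 111-✓
Round 2: --00✓ --01✓ -00-✓ -10-✓ 0-0-✓ 1-0-✓ 11--
Round 3: --0-
PIs = {--0-, 00-1, 11--}

00-1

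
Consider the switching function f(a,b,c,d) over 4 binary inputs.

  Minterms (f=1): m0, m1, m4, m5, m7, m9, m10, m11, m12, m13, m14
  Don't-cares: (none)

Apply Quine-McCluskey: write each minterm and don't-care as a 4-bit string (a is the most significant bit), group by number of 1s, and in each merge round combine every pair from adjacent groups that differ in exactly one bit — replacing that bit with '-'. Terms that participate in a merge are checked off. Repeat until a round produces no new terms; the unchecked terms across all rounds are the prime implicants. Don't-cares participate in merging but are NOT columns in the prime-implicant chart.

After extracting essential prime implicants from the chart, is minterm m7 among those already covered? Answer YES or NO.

YES

Round 0: 0000✓ 0001✓ 0100✓ 0101✓ 0111✓ 1001✓ 1010✓ 1011✓ 1100✓ 1101✓ 1110✓
Round 1: -001✓ -100✓ -101✓ 0-00✓ 0-01✓ 000-✓ 01-1 010-✓ 1-01✓ 1-10 10-1 101- 11-0 110-✓
Round 2: --01 -10- 0-0-
PIs = {--01, -10-, 0-0-, 01-1, 1-10, 10-1, 101-, 11-0}
Coverage chart:
  m0: 0-0- ←essential
  m1: --01,0-0-
  m4: -10-,0-0-
  m5: --01,-10-,0-0-,01-1
  m7: 01-1 ←essential
  m9: --01,10-1
  m10: 1-10,101-
  m11: 10-1,101-
  m12: -10-,11-0
  m13: --01,-10-
  m14: 1-10,11-0
Essential: 0-0-, 01-1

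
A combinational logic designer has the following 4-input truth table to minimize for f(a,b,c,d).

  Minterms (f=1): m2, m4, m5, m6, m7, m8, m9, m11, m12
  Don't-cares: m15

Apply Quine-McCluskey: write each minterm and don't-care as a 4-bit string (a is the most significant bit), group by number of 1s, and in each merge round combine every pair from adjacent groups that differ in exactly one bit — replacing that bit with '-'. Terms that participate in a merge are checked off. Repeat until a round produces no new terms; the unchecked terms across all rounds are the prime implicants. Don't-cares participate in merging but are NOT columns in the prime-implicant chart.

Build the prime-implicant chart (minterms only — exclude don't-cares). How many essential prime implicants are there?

2

Round 0: 0010✓ 0100✓ 0101✓ 0110✓ 0111✓ 1000✓ 1001✓ 1011✓ 1100✓ 1111✓
Round 1: -100 -111 0-10 01-0✓ 01-1✓ 010-✓ 011-✓ 1-00 1-11 10-1 100-
Round 2: 01--
PIs = {-100, -111, 0-10, 01--, 1-00, 1-11, 10-1, 100-}
Coverage chart:
  m2: 0-10 ←essential
  m4: -100,01--
  m5: 01-- ←essential
  m6: 0-10,01--
  m7: -111,01--
  m8: 1-00,100-
  m9: 10-1,100-
  m11: 1-11,10-1
  m12: -100,1-00
Essential: 0-10, 01--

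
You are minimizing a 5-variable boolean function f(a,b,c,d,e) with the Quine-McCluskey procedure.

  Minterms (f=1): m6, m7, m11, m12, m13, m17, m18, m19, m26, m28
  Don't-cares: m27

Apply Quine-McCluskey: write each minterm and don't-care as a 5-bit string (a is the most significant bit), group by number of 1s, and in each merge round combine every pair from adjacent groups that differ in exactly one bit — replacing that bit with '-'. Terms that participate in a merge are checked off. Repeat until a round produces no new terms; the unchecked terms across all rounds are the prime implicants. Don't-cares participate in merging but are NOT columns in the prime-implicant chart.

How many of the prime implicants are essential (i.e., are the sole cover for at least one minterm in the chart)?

6

Round 0: 00110✓ 00111✓ 01011✓ 01100✓ 01101✓ 10001✓ 10010✓ 10011✓ 11010✓ 11011✓ 11100✓
Round 1: -1011 -1100 0011- 0110- 1-010✓ 1-011✓ 100-1 1001-✓ 1101-✓
Round 2: 1-01-
PIs = {-1011, -1100, 0011-, 0110-, 1-01-, 100-1}
Coverage chart:
  m6: 0011- ←essential
  m7: 0011- ←essential
  m11: -1011 ←essential
  m12: -1100,0110-
  m13: 0110- ←essential
  m17: 100-1 ←essential
  m18: 1-01- ←essential
  m19: 1-01-,100-1
  m26: 1-01- ←essential
  m28: -1100 ←essential
Essential: -1011, -1100, 0011-, 0110-, 1-01-, 100-1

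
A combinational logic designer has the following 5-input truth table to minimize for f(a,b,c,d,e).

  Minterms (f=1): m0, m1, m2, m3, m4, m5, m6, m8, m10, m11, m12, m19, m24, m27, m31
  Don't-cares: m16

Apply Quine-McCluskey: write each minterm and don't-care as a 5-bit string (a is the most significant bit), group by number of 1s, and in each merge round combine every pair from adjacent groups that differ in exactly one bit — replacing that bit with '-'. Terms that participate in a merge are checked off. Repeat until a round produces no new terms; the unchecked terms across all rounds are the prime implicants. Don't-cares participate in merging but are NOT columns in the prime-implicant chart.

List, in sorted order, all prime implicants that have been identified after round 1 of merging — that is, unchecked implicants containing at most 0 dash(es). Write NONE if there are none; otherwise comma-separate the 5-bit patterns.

Round 0: 00000✓ 00001✓ 00010✓ 00011✓ 00100✓ 00101✓ 00110✓ 01000✓ 01010✓ 01011✓ 01100✓ 10000✓ 10011✓ 11000✓ 11011✓ 11111✓
Round 1: -0000✓ -0011✓ -1000✓ -1011✓ 0-000✓ 0-010✓ 0-011✓ 0-100✓ 00-00✓ 00-01✓ 00-10✓ 000-0✓ 000-1✓ 0000-✓ 0001-✓ 001-0✓ 0010-✓ 01-00✓ 010-0✓ 0101-✓ 1-000✓ 1-011✓ 11-11
Round 2: --000 --011 0--00 0-0-0 0-01- 00--0 00-0- 000--
PIs = {--000, --011, 0--00, 0-0-0, 0-01-, 00--0, 00-0-, 000--, 11-11}

NONE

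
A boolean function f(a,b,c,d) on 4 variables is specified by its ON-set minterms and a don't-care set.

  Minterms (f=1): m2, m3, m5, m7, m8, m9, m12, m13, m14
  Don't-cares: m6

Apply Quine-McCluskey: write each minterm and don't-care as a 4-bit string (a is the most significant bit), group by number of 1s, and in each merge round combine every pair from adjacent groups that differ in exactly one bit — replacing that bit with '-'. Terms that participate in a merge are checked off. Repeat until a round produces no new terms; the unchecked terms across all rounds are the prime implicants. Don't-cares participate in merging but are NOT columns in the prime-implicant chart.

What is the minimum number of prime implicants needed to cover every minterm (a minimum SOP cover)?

4

[col 0] 0010*, 0011*, 0101*, 0110*, 0111*, 1000*, 1001*, 1100*, 1101*, 1110*
[col 1] -101, -110, 0-10*, 0-11*, 001-*, 01-1, 011-*, 1-00*, 1-01*, 100-*, 11-0, 110-*
[col 2] 0-1-, 1-0-
Prime implicants: -101, -110, 0-1-, 01-1, 1-0-, 11-0
PI chart (minterm → PIs covering it):
  2 | 0-1-  (sole → essential)
  3 | 0-1-  (sole → essential)
  5 | -101,01-1
  7 | 0-1-,01-1
  8 | 1-0-  (sole → essential)
  9 | 1-0-  (sole → essential)
  12 | 1-0-,11-0
  13 | -101,1-0-
  14 | -110,11-0
Essential prime implicants: 0-1-, 1-0-
Petrick residual → -101, -110
Minimum SOP uses 4 PIs: bc'd + bcd' + a'c + ac'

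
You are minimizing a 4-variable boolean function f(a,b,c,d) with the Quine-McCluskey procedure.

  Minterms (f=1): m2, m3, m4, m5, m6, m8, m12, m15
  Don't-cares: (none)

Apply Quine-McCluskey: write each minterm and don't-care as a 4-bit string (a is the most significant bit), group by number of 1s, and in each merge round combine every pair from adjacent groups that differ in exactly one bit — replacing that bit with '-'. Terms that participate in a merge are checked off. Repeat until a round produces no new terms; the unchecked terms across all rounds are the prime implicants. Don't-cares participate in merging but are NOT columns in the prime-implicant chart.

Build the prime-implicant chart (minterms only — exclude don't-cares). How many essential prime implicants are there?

Round 0: 0010✓ 0011✓ 0100✓ 0101✓ 0110✓ 1000✓ 1100✓ 1111
Round 1: -100 0-10 001- 01-0 010- 1-00
PIs = {-100, 0-10, 001-, 01-0, 010-, 1-00, 1111}
Coverage chart:
  m2: 0-10,001-
  m3: 001- ←essential
  m4: -100,01-0,010-
  m5: 010- ←essential
  m6: 0-10,01-0
  m8: 1-00 ←essential
  m12: -100,1-00
  m15: 1111 ←essential
Essential: 001-, 010-, 1-00, 1111

4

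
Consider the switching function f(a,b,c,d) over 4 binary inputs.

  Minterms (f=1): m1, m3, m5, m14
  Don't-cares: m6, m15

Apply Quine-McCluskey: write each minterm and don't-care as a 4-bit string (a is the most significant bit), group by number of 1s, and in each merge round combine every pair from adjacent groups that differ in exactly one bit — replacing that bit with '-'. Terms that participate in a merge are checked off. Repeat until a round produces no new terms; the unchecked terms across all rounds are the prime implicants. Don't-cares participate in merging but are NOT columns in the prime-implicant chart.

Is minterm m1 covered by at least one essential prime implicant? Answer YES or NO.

[col 0] 0001*, 0011*, 0101*, 0110*, 1110*, 1111*
[col 1] -110, 0-01, 00-1, 111-
Prime implicants: -110, 0-01, 00-1, 111-
PI chart (minterm → PIs covering it):
  1 | 0-01,00-1
  3 | 00-1  (sole → essential)
  5 | 0-01  (sole → essential)
  14 | -110,111-
Essential prime implicants: 0-01, 00-1

YES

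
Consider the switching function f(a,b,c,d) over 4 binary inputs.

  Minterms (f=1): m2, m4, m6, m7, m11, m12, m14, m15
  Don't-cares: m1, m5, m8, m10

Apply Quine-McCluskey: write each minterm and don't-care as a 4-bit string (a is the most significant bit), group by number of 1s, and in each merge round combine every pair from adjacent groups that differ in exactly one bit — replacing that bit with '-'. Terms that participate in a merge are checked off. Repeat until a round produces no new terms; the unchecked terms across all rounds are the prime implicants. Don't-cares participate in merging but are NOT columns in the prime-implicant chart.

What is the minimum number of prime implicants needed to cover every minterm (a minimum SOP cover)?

4

Round 0: 0001✓ 0010✓ 0100✓ 0101✓ 0110✓ 0111✓ 1000✓ 1010✓ 1011✓ 1100✓ 1110✓ 1111✓
Round 1: -010✓ -100✓ -110✓ -111✓ 0-01 0-10✓ 01-0✓ 01-1✓ 010-✓ 011-✓ 1-00✓ 1-10✓ 1-11✓ 10-0✓ 101-✓ 11-0✓ 111-✓
Round 2: --10 -1-0 -11- 01-- 1--0 1-1-
PIs = {--10, -1-0, -11-, 0-01, 01--, 1--0, 1-1-}
Coverage chart:
  m2: --10 ←essential
  m4: -1-0,01--
  m6: --10,-1-0,-11-,01--
  m7: -11-,01--
  m11: 1-1- ←essential
  m12: -1-0,1--0
  m14: --10,-1-0,-11-,1--0,1-1-
  m15: -11-,1-1-
Essential: --10, 1-1-
Petrick residual → -1-0, -11-
Min cover (4 terms): cd' + bd' + bc + ac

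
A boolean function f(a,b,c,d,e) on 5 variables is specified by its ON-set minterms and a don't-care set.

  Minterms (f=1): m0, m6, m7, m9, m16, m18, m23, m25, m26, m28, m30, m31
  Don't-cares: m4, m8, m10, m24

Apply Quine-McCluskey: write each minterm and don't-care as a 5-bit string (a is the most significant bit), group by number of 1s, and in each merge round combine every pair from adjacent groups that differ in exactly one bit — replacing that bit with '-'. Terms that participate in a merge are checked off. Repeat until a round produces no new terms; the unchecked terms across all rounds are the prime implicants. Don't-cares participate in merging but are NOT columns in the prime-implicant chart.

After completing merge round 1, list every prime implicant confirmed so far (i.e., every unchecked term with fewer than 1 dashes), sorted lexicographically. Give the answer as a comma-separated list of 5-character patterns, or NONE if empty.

Round 0: 00000✓ 00100✓ 00110✓ 00111✓ 01000✓ 01001✓ 01010✓ 10000✓ 10010✓ 10111✓ 11000✓ 11001✓ 11010✓ 11100✓ 11110✓ 11111✓
Round 1: -0000✓ -0111 -1000✓ -1001✓ -1010✓ 0-000✓ 00-00 001-0 0011- 010-0✓ 0100-✓ 1-000✓ 1-010✓ 1-111 100-0✓ 11-00✓ 11-10✓ 110-0✓ 1100-✓ 111-0✓ 1111-
Round 2: --000 -10-0 -100- 1-0-0 11--0
PIs = {--000, -0111, -10-0, -100-, 00-00, 001-0, 0011-, 1-0-0, 1-111, 11--0, 1111-}

NONE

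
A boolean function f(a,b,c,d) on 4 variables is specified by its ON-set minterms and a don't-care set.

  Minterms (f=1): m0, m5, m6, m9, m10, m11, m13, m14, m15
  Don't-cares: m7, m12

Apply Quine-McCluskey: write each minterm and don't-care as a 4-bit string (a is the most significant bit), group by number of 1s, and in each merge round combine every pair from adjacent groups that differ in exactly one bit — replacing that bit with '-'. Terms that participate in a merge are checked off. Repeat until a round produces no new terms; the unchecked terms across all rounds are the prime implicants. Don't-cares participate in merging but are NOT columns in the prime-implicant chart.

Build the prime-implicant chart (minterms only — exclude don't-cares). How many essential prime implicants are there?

5

Round 0: 0000 0101✓ 0110✓ 0111✓ 1001✓ 1010✓ 1011✓ 1100✓ 1101✓ 1110✓ 1111✓
Round 1: -101✓ -110✓ -111✓ 01-1✓ 011-✓ 1-01✓ 1-10✓ 1-11✓ 10-1✓ 101-✓ 11-0✓ 11-1✓ 110-✓ 111-✓
Round 2: -1-1 -11- 1--1 1-1- 11--
PIs = {-1-1, -11-, 0000, 1--1, 1-1-, 11--}
Coverage chart:
  m0: 0000 ←essential
  m5: -1-1 ←essential
  m6: -11- ←essential
  m9: 1--1 ←essential
  m10: 1-1- ←essential
  m11: 1--1,1-1-
  m13: -1-1,1--1,11--
  m14: -11-,1-1-,11--
  m15: -1-1,-11-,1--1,1-1-,11--
Essential: -1-1, -11-, 0000, 1--1, 1-1-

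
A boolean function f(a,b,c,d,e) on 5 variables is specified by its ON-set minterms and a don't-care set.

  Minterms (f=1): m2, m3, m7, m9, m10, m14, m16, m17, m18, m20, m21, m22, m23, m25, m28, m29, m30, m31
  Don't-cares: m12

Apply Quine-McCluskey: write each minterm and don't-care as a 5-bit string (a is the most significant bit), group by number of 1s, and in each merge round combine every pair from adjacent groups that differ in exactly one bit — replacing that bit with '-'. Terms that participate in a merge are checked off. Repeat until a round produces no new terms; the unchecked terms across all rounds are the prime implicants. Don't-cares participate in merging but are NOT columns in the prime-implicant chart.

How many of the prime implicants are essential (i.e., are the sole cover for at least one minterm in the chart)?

2

Round 0: 00010✓ 00011✓ 00111✓ 01001✓ 01010✓ 01100✓ 01110✓ 10000✓ 10001✓ 10010✓ 10100✓ 10101✓ 10110✓ 10111✓ 11001✓ 11100✓ 11101✓ 11110✓ 11111✓
Round 1: -0010 -0111 -1001 -1100✓ -1110✓ 0-010 00-11 0001- 01-10 011-0✓ 1-001✓ 1-100✓ 1-101✓ 1-110✓ 1-111✓ 10-00✓ 10-01✓ 10-10✓ 100-0✓ 1000-✓ 101-0✓ 101-1✓ 1010-✓ 1011-✓ 11-01✓ 111-0✓ 111-1✓ 1110-✓ 1111-✓
Round 2: -11-0 1--01 1-1-0✓ 1-1-1✓ 1-10-✓ 1-11-✓ 10--0 10-0- 101--✓ 111--✓
Round 3: 1-1--
PIs = {-0010, -0111, -1001, -11-0, 0-010, 00-11, 0001-, 01-10, 1--01, 1-1--, 10--0, 10-0-}
Coverage chart:
  m2: -0010,0-010,0001-
  m3: 00-11,0001-
  m7: -0111,00-11
  m9: -1001 ←essential
  m10: 0-010,01-10
  m14: -11-0,01-10
  m16: 10--0,10-0-
  m17: 1--01,10-0-
  m18: -0010,10--0
  m20: 1-1--,10--0,10-0-
  m21: 1--01,1-1--,10-0-
  m22: 1-1--,10--0
  m23: -0111,1-1--
  m25: -1001,1--01
  m28: -11-0,1-1--
  m29: 1--01,1-1--
  m30: -11-0,1-1--
  m31: 1-1-- ←essential
Essential: -1001, 1-1--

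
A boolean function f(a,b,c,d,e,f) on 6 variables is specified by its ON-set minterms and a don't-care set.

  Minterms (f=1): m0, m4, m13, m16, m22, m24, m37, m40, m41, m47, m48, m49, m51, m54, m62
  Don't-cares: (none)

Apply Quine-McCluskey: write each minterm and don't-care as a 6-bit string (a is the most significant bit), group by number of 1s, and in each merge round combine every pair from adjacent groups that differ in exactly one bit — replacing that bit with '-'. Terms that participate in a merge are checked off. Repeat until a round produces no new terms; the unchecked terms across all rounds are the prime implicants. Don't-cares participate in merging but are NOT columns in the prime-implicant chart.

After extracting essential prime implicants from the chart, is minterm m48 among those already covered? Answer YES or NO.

NO

[col 0] 000000*, 000100*, 001101, 010000*, 010110*, 011000*, 100101, 101000*, 101001*, 101111, 110000*, 110001*, 110011*, 110110*, 111110*
[col 1] -10000, -10110, 0-0000, 000-00, 01-000, 10100-, 11-110, 1100-1, 11000-
Prime implicants: -10000, -10110, 0-0000, 000-00, 001101, 01-000, 100101, 10100-, 101111, 11-110, 1100-1, 11000-
PI chart (minterm → PIs covering it):
  0 | 0-0000,000-00
  4 | 000-00  (sole → essential)
  13 | 001101  (sole → essential)
  16 | -10000,0-0000,01-000
  22 | -10110  (sole → essential)
  24 | 01-000  (sole → essential)
  37 | 100101  (sole → essential)
  40 | 10100-  (sole → essential)
  41 | 10100-  (sole → essential)
  47 | 101111  (sole → essential)
  48 | -10000,11000-
  49 | 1100-1,11000-
  51 | 1100-1  (sole → essential)
  54 | -10110,11-110
  62 | 11-110  (sole → essential)
Essential prime implicants: -10110, 000-00, 001101, 01-000, 100101, 10100-, 101111, 11-110, 1100-1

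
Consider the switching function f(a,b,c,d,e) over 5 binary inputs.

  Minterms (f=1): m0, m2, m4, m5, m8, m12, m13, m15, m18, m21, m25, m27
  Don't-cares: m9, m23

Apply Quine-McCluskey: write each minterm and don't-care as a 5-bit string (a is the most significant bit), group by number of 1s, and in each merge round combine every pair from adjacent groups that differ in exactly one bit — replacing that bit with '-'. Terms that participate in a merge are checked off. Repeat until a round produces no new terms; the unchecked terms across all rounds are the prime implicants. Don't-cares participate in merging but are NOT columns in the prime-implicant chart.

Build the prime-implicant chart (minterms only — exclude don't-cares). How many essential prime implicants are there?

[col 0] 00000*, 00010*, 00100*, 00101*, 01000*, 01001*, 01100*, 01101*, 01111*, 10010*, 10101*, 10111*, 11001*, 11011*
[col 1] -0010, -0101, -1001, 0-000*, 0-100*, 0-101*, 00-00*, 000-0, 0010-*, 01-00*, 01-01*, 0100-*, 011-1, 0110-*, 101-1, 110-1
[col 2] 0--00, 0-10-, 01-0-
Prime implicants: -0010, -0101, -1001, 0--00, 0-10-, 000-0, 01-0-, 011-1, 101-1, 110-1
PI chart (minterm → PIs covering it):
  0 | 0--00,000-0
  2 | -0010,000-0
  4 | 0--00,0-10-
  5 | -0101,0-10-
  8 | 0--00,01-0-
  12 | 0--00,0-10-,01-0-
  13 | 0-10-,01-0-,011-1
  15 | 011-1  (sole → essential)
  18 | -0010  (sole → essential)
  21 | -0101,101-1
  25 | -1001,110-1
  27 | 110-1  (sole → essential)
Essential prime implicants: -0010, 011-1, 110-1

3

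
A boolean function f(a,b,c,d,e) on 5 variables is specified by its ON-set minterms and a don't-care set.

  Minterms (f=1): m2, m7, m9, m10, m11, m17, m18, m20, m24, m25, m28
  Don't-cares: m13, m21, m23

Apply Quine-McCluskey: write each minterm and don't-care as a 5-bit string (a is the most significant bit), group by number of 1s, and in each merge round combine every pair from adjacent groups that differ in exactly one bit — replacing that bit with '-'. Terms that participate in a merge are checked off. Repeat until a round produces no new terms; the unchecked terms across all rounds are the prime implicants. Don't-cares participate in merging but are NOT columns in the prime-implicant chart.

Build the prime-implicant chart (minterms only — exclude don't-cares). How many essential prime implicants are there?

[col 0] 00010*, 00111*, 01001*, 01010*, 01011*, 01101*, 10001*, 10010*, 10100*, 10101*, 10111*, 11000*, 11001*, 11100*
[col 1] -0010, -0111, -1001, 0-010, 01-01, 010-1, 0101-, 1-001, 1-100, 10-01, 101-1, 1010-, 11-00, 1100-
Prime implicants: -0010, -0111, -1001, 0-010, 01-01, 010-1, 0101-, 1-001, 1-100, 10-01, 101-1, 1010-, 11-00, 1100-
PI chart (minterm → PIs covering it):
  2 | -0010,0-010
  7 | -0111  (sole → essential)
  9 | -1001,01-01,010-1
  10 | 0-010,0101-
  11 | 010-1,0101-
  17 | 1-001,10-01
  18 | -0010  (sole → essential)
  20 | 1-100,1010-
  24 | 11-00,1100-
  25 | -1001,1-001,1100-
  28 | 1-100,11-00
Essential prime implicants: -0010, -0111

2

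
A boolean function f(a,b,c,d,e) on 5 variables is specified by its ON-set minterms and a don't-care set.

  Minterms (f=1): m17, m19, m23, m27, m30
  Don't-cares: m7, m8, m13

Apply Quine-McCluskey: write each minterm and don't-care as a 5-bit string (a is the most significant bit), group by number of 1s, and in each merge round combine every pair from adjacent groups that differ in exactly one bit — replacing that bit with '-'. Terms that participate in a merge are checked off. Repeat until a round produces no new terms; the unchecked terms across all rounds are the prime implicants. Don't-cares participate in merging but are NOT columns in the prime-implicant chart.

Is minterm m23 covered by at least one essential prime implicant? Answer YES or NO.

Round 0: 00111✓ 01000 01101 10001✓ 10011✓ 10111✓ 11011✓ 11110
Round 1: -0111 1-011 10-11 100-1
PIs = {-0111, 01000, 01101, 1-011, 10-11, 100-1, 11110}
Coverage chart:
  m17: 100-1 ←essential
  m19: 1-011,10-11,100-1
  m23: -0111,10-11
  m27: 1-011 ←essential
  m30: 11110 ←essential
Essential: 1-011, 100-1, 11110

NO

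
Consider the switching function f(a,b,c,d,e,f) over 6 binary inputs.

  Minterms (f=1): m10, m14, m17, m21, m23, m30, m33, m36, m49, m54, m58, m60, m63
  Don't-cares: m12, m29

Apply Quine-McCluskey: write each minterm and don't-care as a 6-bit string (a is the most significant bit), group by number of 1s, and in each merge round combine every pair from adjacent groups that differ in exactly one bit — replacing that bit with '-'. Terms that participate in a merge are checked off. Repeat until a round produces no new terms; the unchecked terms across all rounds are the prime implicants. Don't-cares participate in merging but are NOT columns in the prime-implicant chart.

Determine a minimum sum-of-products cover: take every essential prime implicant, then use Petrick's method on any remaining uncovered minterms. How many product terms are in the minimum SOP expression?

10

Round 0: 001010✓ 001100✓ 001110✓ 010001✓ 010101✓ 010111✓ 011101✓ 011110✓ 100001✓ 100100 110001✓ 110110 111010 111100 111111
Round 1: -10001 0-1110 001-10 0011-0 01-101 010-01 0101-1 1-0001
PIs = {-10001, 0-1110, 001-10, 0011-0, 01-101, 010-01, 0101-1, 1-0001, 100100, 110110, 111010, 111100, 111111}
Coverage chart:
  m10: 001-10 ←essential
  m14: 0-1110,001-10,0011-0
  m17: -10001,010-01
  m21: 01-101,010-01,0101-1
  m23: 0101-1 ←essential
  m30: 0-1110 ←essential
  m33: 1-0001 ←essential
  m36: 100100 ←essential
  m49: -10001,1-0001
  m54: 110110 ←essential
  m58: 111010 ←essential
  m60: 111100 ←essential
  m63: 111111 ←essential
Essential: 0-1110, 001-10, 0101-1, 1-0001, 100100, 110110, 111010, 111100, 111111
Petrick residual → -10001
Min cover (10 terms): bc'd'e'f + a'cdef' + a'b'cef' + a'bc'df + ac'd'e'f + ab'c'de'f' + abc'def' + abcd'ef' + abcde'f' + abcdef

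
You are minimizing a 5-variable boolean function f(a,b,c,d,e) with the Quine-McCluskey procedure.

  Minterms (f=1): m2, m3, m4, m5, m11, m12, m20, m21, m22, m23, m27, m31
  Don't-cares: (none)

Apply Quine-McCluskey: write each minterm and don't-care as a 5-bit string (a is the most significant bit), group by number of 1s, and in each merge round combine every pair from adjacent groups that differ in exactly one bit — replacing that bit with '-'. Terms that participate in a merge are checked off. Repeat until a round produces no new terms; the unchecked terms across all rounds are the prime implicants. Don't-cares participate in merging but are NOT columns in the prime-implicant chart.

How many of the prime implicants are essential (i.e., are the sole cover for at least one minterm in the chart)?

Round 0: 00010✓ 00011✓ 00100✓ 00101✓ 01011✓ 01100✓ 10100✓ 10101✓ 10110✓ 10111✓ 11011✓ 11111✓
Round 1: -0100✓ -0101✓ -1011 0-011 0-100 0001- 0010-✓ 1-111 101-0✓ 101-1✓ 1010-✓ 1011-✓ 11-11
Round 2: -010- 101--
PIs = {-010-, -1011, 0-011, 0-100, 0001-, 1-111, 101--, 11-11}
Coverage chart:
  m2: 0001- ←essential
  m3: 0-011,0001-
  m4: -010-,0-100
  m5: -010- ←essential
  m11: -1011,0-011
  m12: 0-100 ←essential
  m20: -010-,101--
  m21: -010-,101--
  m22: 101-- ←essential
  m23: 1-111,101--
  m27: -1011,11-11
  m31: 1-111,11-11
Essential: -010-, 0-100, 0001-, 101--

4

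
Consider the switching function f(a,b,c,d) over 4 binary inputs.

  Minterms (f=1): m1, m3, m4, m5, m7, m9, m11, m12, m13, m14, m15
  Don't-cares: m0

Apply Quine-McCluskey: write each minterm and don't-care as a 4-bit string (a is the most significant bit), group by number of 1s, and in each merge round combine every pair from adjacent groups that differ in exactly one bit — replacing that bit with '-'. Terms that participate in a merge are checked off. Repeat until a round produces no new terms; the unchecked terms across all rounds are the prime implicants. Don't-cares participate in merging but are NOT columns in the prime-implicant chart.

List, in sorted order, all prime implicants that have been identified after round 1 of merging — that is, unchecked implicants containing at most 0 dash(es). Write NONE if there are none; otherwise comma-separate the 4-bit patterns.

NONE

size-2^0 implicants → 0000(✓)  0001(✓)  0011(✓)  0100(✓)  0101(✓)  0111(✓)  1001(✓)  1011(✓)  1100(✓)  1101(✓)  1110(✓)  1111(✓)
size-2^1 implicants → -001(✓)  -011(✓)  -100(✓)  -101(✓)  -111(✓)  0-00(✓)  0-01(✓)  0-11(✓)  00-1(✓)  000-(✓)  01-1(✓)  010-(✓)  1-01(✓)  1-11(✓)  10-1(✓)  11-0(✓)  11-1(✓)  110-(✓)  111-(✓)
size-2^2 implicants → --01(✓)  --11(✓)  -0-1(✓)  -1-1(✓)  -10-  0--1(✓)  0-0-  1--1(✓)  11--
size-2^3 implicants → ---1
Unchecked terms (primes): ---1, -10-, 0-0-, 11--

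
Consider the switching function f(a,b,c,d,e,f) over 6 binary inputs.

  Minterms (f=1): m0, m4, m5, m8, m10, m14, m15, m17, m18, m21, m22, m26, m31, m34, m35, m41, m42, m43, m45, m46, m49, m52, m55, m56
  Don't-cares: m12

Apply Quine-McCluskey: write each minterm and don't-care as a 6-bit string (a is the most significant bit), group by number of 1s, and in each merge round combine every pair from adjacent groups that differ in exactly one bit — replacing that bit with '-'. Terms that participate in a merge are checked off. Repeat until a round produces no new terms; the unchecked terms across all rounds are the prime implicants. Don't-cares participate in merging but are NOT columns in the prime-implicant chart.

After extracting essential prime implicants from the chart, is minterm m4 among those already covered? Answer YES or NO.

YES

size-2^0 implicants → 000000(✓)  000100(✓)  000101(✓)  001000(✓)  001010(✓)  001100(✓)  001110(✓)  001111(✓)  010001(✓)  010010(✓)  010101(✓)  010110(✓)  011010(✓)  011111(✓)  100010(✓)  100011(✓)  101001(✓)  101010(✓)  101011(✓)  101101(✓)  101110(✓)  110001(✓)  110100  110111  111000
size-2^1 implicants → -01010(✓)  -01110(✓)  -10001  0-0101  0-1010  0-1111  00-000(✓)  00-100(✓)  000-00(✓)  00010-  001-00(✓)  001-10(✓)  0010-0(✓)  0011-0(✓)  00111-  01-010  010-01  010-10  10-010(✓)  10-011(✓)  10001-(✓)  101-01  101-10(✓)  1010-1  10101-(✓)
size-2^2 implicants → -01-10  00--00  001--0  10-01-
Unchecked terms (primes): -01-10, -10001, 0-0101, 0-1010, 0-1111, 00--00, 00010-, 001--0, 00111-, 01-010, 010-01, 010-10, 10-01-, 101-01, 1010-1, 110100, 110111, 111000
Minterm coverage:
  m0 ⊆ 00--00 [E]
  m4 ⊆ 00--00,00010-
  m5 ⊆ 0-0101,00010-
  m8 ⊆ 00--00,001--0
  m10 ⊆ -01-10,0-1010,001--0
  m14 ⊆ -01-10,001--0,00111-
  m15 ⊆ 0-1111,00111-
  m17 ⊆ -10001,010-01
  m18 ⊆ 01-010,010-10
  m21 ⊆ 0-0101,010-01
  m22 ⊆ 010-10 [E]
  m26 ⊆ 0-1010,01-010
  m31 ⊆ 0-1111 [E]
  m34 ⊆ 10-01- [E]
  m35 ⊆ 10-01- [E]
  m41 ⊆ 101-01,1010-1
  m42 ⊆ -01-10,10-01-
  m43 ⊆ 10-01-,1010-1
  m45 ⊆ 101-01 [E]
  m46 ⊆ -01-10 [E]
  m49 ⊆ -10001 [E]
  m52 ⊆ 110100 [E]
  m55 ⊆ 110111 [E]
  m56 ⊆ 111000 [E]
E = {-01-10, -10001, 0-1111, 00--00, 010-10, 10-01-, 101-01, 110100, 110111, 111000}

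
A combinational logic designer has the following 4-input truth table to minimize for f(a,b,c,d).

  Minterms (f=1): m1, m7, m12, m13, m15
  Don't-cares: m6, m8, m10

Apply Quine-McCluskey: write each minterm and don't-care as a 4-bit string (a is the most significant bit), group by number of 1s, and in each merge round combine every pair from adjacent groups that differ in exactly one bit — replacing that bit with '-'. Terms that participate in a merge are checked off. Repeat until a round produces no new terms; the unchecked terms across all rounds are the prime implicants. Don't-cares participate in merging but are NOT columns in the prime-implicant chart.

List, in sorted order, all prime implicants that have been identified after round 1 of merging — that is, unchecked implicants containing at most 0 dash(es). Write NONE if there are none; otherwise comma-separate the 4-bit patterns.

size-2^0 implicants → 0001  0110(✓)  0111(✓)  1000(✓)  1010(✓)  1100(✓)  1101(✓)  1111(✓)
size-2^1 implicants → -111  011-  1-00  10-0  11-1  110-
Unchecked terms (primes): -111, 0001, 011-, 1-00, 10-0, 11-1, 110-

0001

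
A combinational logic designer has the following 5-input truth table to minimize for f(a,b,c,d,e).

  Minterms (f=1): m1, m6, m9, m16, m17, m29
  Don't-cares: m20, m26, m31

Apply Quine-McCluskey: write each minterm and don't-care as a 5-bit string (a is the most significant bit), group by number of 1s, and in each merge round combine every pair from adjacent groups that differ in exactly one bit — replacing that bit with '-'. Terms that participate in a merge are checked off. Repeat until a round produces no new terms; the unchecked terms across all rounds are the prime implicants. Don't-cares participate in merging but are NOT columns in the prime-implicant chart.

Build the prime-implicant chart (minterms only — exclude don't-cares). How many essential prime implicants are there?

3

[col 0] 00001*, 00110, 01001*, 10000*, 10001*, 10100*, 11010, 11101*, 11111*
[col 1] -0001, 0-001, 10-00, 1000-, 111-1
Prime implicants: -0001, 0-001, 00110, 10-00, 1000-, 11010, 111-1
PI chart (minterm → PIs covering it):
  1 | -0001,0-001
  6 | 00110  (sole → essential)
  9 | 0-001  (sole → essential)
  16 | 10-00,1000-
  17 | -0001,1000-
  29 | 111-1  (sole → essential)
Essential prime implicants: 0-001, 00110, 111-1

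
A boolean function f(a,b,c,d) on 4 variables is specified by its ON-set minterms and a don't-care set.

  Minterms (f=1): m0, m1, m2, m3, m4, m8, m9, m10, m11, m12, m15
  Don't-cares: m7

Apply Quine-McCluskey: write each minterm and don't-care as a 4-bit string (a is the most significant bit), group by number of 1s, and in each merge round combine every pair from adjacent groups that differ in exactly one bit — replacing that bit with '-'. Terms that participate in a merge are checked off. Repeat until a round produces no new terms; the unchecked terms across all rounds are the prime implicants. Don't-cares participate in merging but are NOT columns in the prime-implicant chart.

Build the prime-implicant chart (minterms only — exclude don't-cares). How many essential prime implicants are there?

Round 0: 0000✓ 0001✓ 0010✓ 0011✓ 0100✓ 0111✓ 1000✓ 1001✓ 1010✓ 1011✓ 1100✓ 1111✓
Round 1: -000✓ -001✓ -010✓ -011✓ -100✓ -111✓ 0-00✓ 0-11✓ 00-0✓ 00-1✓ 000-✓ 001-✓ 1-00✓ 1-11✓ 10-0✓ 10-1✓ 100-✓ 101-✓
Round 2: --00 --11 -0-0✓ -0-1✓ -00-✓ -01-✓ 00--✓ 10--✓
Round 3: -0--
PIs = {--00, --11, -0--}
Coverage chart:
  m0: --00,-0--
  m1: -0-- ←essential
  m2: -0-- ←essential
  m3: --11,-0--
  m4: --00 ←essential
  m8: --00,-0--
  m9: -0-- ←essential
  m10: -0-- ←essential
  m11: --11,-0--
  m12: --00 ←essential
  m15: --11 ←essential
Essential: --00, --11, -0--

3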